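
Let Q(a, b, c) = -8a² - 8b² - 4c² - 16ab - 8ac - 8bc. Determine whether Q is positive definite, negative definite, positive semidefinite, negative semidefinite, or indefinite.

negative semidefinite

Write A = [[-8, -8, -4], [-8, -8, -4], [-4, -4, -4]].
Symmetric row and column elimination reduces A to a congruent diagonal form with pivots -8, 0, -2.
Counting signs: 2 negative, 1 zero.
Hence Q is negative semidefinite.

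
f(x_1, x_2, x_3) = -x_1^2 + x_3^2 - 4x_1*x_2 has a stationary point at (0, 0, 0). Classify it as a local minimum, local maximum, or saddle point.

saddle point

The Hessian at the origin is H = [[-2, -4, 0], [-4, 0, 0], [0, 0, 2]].
Symmetric row and column elimination reduces H to a congruent diagonal form with pivots -2, 8, 2.
Counting signs: 2 positive, 1 negative.
H is indefinite, so the origin is a saddle point.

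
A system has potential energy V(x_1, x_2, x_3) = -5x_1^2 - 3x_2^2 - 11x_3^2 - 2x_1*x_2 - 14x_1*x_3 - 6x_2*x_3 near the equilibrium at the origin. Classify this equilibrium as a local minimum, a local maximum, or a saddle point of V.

The Hessian at the origin is H = [[-10, -2, -14], [-2, -6, -6], [-14, -6, -22]].
Symmetric row and column elimination reduces H to a congruent diagonal form with pivots -10, -28/5, -4/7.
That gives 3 negative pivots.
H is negative definite, so the origin is a strict local maximum.

local maximum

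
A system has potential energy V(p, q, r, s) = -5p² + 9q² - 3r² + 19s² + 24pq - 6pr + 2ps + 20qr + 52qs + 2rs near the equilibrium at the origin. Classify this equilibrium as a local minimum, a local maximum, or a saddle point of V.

The Hessian at the origin is H = [[-10, 24, -6, 2], [24, 18, 20, 52], [-6, 20, -6, 2], [2, 52, 2, 38]].
Congruent diagonalization of H (simultaneous row and column reduction) yields pivots -10, 378/5, -76/27, -20/133.
Counting signs: 1 positive, 3 negative.
H is indefinite, so the origin is a saddle point.

saddle point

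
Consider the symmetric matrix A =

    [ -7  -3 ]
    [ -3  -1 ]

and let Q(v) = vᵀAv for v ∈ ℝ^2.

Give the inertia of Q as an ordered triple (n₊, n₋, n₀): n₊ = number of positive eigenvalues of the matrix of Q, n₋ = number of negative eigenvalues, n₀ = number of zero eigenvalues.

Symmetric row and column elimination reduces A to a congruent diagonal form with pivots -7, 2/7.
So there are 1 positive, 1 negative pivots.

(1, 1, 0)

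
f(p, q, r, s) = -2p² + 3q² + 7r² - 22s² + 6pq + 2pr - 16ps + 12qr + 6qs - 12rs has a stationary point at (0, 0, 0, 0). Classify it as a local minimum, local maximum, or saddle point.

saddle point

The Hessian at the origin is H = [[-4, 6, 2, -16], [6, 6, 12, 6], [2, 12, 14, -12], [-16, 6, -12, -44]].
H is indefinite, so the origin is a saddle point.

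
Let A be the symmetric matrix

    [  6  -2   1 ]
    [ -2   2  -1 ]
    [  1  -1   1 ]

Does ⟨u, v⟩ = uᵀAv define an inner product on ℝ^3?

Leading principal minors: Δ_1 = 6, Δ_2 = 8, Δ_3 = 4.
All leading principal minors are positive, so by Sylvester's criterion Q is positive definite.
⟨·,·⟩ is an inner product exactly when A is positive definite.

yes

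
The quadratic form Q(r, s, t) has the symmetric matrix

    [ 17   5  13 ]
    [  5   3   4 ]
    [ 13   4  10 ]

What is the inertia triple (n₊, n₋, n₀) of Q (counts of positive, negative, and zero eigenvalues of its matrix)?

Congruent diagonalization of A (simultaneous row and column reduction) yields pivots 17, 26/17, 1/26.
So there are 3 positive pivots.

(3, 0, 0)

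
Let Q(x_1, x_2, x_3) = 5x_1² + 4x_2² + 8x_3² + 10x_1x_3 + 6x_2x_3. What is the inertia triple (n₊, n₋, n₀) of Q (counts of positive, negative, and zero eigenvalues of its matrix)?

(3, 0, 0)

The symmetric matrix is A = [[5, 0, 5], [0, 4, 3], [5, 3, 8]].
Applying the same elementary operations to the rows and columns of A produces a congruent diagonal matrix with entries 5, 4, 3/4.
So there are 3 positive pivots.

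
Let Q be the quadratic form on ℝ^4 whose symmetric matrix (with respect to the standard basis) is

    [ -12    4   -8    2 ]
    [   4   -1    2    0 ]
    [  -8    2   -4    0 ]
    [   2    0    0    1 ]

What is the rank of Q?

2

Row-reducing A symmetrically gives the diagonal entries -12, 1/3, 0, 0.
So there are 1 positive, 1 negative, 2 zero pivots.
The rank is the number of nonzero pivots: 2.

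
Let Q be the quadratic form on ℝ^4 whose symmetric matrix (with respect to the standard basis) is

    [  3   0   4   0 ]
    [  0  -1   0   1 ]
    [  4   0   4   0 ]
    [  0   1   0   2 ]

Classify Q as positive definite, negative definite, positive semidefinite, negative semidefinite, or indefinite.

indefinite

Symmetric row and column elimination reduces A to a congruent diagonal form with pivots 3, -1, -4/3, 3.
So there are 2 positive, 2 negative pivots.
Hence Q is indefinite.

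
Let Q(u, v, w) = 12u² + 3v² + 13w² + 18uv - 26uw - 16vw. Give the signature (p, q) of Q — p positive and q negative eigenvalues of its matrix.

The symmetric matrix is A = [[12, 9, -13], [9, 3, -8], [-13, -8, 13]].
Congruent diagonalization of A (simultaneous row and column reduction) yields pivots 12, -15/4, -4/15.
So there are 1 positive, 2 negative pivots.

(1, 2)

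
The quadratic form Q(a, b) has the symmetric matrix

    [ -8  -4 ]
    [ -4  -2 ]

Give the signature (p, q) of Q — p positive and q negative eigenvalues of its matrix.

Applying the same elementary operations to the rows and columns of A produces a congruent diagonal matrix with entries -8, 0.
So there are 1 negative, 1 zero pivots.

(0, 1)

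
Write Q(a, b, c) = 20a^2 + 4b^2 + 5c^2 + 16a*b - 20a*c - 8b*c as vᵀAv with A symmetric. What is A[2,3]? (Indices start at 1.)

The coefficient of b·c in Q is -8. For a symmetric A this equals A[2,3] + A[3,2] = 2·A[2,3].
So A[2,3] = -8/2 = -4.

-4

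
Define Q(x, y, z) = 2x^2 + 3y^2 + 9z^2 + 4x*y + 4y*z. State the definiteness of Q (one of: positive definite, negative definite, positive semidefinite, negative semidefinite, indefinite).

positive definite

The symmetric matrix of Q is A = [[2, 2, 0], [2, 3, 2], [0, 2, 9]].
Leading principal minors: Δ_1 = 2, Δ_2 = 2, Δ_3 = 10.
All leading principal minors are positive, so by Sylvester's criterion Q is positive definite.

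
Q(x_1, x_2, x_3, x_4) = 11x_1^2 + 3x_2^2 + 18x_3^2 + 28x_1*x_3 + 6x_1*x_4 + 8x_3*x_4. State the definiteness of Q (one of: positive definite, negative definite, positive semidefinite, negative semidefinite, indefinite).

The associated matrix is A = [[11, 0, 14, 3], [0, 3, 0, 0], [14, 0, 18, 4], [3, 0, 4, 0]].
Applying the same elementary operations to the rows and columns of A produces a congruent diagonal matrix with entries 11, 3, 2/11, -1.
That gives 3 positive, 1 negative pivots.
Hence Q is indefinite.

indefinite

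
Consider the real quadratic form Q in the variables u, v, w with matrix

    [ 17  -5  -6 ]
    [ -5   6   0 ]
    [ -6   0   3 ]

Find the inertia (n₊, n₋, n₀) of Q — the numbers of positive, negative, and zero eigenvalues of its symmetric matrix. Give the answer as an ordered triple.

(3, 0, 0)

Row-reducing A symmetrically gives the diagonal entries 17, 77/17, 15/77.
So there are 3 positive pivots.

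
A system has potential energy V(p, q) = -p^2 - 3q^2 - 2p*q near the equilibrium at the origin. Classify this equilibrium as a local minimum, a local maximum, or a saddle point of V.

local maximum

The Hessian at the origin is H = [[-2, -2], [-2, -6]].
det H = -2·-6 − (-2)² = 8 > 0 and H[1,1] = -2 < 0, so H is negative definite.
Therefore the origin is a local maximum.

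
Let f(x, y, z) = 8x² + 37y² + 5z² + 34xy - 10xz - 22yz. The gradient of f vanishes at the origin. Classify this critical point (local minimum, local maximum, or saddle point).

local minimum

The Hessian at the origin is H = [[16, 34, -10], [34, 74, -22], [-10, -22, 10]].
Applying the same elementary operations to the rows and columns of H produces a congruent diagonal matrix with entries 16, 7/4, 24/7.
So there are 3 positive pivots.
H is positive definite, so the origin is a strict local minimum.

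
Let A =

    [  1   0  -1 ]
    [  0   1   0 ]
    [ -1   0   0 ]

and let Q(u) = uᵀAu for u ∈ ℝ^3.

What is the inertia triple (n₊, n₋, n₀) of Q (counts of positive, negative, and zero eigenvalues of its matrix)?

An LDLᵀ factorisation of A has diagonal entries 1, 1, -1.
That gives 2 positive, 1 negative pivots.

(2, 1, 0)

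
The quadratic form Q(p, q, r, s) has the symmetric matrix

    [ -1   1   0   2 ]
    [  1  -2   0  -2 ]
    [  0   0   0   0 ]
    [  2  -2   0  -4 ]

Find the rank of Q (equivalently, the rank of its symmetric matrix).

Applying the same elementary operations to the rows and columns of A produces a congruent diagonal matrix with entries -1, -1, 0, 0.
So there are 2 negative, 2 zero pivots.
The rank is the number of nonzero pivots: 2.

2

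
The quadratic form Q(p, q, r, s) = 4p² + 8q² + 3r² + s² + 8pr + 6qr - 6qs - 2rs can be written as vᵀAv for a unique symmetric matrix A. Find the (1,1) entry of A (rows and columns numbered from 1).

4

The coefficient of p² in Q is 4, and that is exactly A[1,1].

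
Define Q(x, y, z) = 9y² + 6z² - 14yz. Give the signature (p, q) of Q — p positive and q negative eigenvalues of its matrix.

(2, 0)

The symmetric matrix is A = [[0, 0, 0], [0, 9, -7], [0, -7, 6]].
Applying the same elementary operations to the rows and columns of A produces a congruent diagonal matrix with entries 0, 9, 5/9.
So there are 2 positive, 1 zero pivots.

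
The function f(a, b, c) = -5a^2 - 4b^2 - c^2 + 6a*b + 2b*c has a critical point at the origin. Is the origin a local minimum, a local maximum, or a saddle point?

The Hessian at the origin is H = [[-10, 6, 0], [6, -8, 2], [0, 2, -2]].
Applying the same elementary operations to the rows and columns of H produces a congruent diagonal matrix with entries -10, -22/5, -12/11.
That gives 3 negative pivots.
H is negative definite, so the origin is a strict local maximum.

local maximum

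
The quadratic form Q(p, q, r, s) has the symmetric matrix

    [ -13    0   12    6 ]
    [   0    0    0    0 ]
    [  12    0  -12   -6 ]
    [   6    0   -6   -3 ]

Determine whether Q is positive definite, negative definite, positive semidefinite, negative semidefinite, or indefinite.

Applying the same elementary operations to the rows and columns of A produces a congruent diagonal matrix with entries -13, 0, -12/13, 0.
That gives 2 negative, 2 zero pivots.
Hence Q is negative semidefinite.

negative semidefinite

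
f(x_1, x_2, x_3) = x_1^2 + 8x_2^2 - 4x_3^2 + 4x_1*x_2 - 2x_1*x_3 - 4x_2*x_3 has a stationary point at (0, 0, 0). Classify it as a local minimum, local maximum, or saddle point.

saddle point

The Hessian at the origin is H = [[2, 4, -2], [4, 16, -4], [-2, -4, -8]].
Applying the same elementary operations to the rows and columns of H produces a congruent diagonal matrix with entries 2, 8, -10.
That gives 2 positive, 1 negative pivots.
H is indefinite, so the origin is a saddle point.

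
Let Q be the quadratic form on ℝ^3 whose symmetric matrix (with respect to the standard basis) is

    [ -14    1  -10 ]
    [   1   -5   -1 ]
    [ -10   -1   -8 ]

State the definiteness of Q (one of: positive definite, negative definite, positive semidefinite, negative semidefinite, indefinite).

Leading principal minors: Δ_1 = -14, Δ_2 = 69, Δ_3 = -18.
The signs alternate starting with Δ_1 < 0, so by Sylvester's criterion Q is negative definite.

negative definite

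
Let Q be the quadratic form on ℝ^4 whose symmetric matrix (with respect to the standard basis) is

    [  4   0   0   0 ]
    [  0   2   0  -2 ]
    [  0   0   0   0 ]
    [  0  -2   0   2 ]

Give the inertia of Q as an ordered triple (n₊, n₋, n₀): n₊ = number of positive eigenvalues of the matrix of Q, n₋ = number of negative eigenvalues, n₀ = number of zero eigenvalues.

Row-reducing A symmetrically gives the diagonal entries 4, 2, 0, 0.
That gives 2 positive, 2 zero pivots.

(2, 0, 2)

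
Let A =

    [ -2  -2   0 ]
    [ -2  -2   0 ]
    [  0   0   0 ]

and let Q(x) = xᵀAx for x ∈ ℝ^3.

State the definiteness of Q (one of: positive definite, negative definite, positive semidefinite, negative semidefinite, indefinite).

negative semidefinite

Applying the same elementary operations to the rows and columns of A produces a congruent diagonal matrix with entries -2, 0, 0.
Counting signs: 1 negative, 2 zero.
Hence Q is negative semidefinite.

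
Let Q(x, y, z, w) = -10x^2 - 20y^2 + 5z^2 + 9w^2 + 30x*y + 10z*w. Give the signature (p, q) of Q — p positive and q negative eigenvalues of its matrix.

(3, 1)

The associated matrix is A = [[-10, 15, 0, 0], [15, -20, 0, 0], [0, 0, 5, 5], [0, 0, 5, 9]].
Applying the same elementary operations to the rows and columns of A produces a congruent diagonal matrix with entries -10, 5/2, 5, 4.
That gives 3 positive, 1 negative pivots.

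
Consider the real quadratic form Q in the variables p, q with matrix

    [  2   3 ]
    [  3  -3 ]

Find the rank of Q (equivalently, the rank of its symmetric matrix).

2

Row-reducing A symmetrically gives the diagonal entries 2, -15/2.
So there are 1 positive, 1 negative pivots.
The rank is the number of nonzero pivots: 2.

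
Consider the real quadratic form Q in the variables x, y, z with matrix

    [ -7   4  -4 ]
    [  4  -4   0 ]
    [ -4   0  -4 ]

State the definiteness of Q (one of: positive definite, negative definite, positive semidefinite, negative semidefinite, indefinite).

Congruent diagonalization of A (simultaneous row and column reduction) yields pivots -7, -12/7, 4/3.
Counting signs: 1 positive, 2 negative.
Hence Q is indefinite.

indefinite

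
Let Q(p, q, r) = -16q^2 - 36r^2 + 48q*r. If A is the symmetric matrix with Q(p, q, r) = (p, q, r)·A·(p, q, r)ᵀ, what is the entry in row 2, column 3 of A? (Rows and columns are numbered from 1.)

The coefficient of q·r in Q is 48. For a symmetric A this equals A[2,3] + A[3,2] = 2·A[2,3].
So A[2,3] = 48/2 = 24.

24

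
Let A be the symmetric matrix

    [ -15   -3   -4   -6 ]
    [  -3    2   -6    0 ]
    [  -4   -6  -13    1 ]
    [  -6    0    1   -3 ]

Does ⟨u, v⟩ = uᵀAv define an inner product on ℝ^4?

Applying the same elementary operations to the rows and columns of A produces a congruent diagonal matrix with entries -15, 13/5, -67/3, -30/871.
So there are 1 positive, 3 negative pivots.
Hence Q is indefinite.
⟨·,·⟩ is an inner product exactly when A is positive definite.

no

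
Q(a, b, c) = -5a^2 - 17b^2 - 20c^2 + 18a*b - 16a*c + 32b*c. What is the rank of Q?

Write A = [[-5, 9, -8], [9, -17, 16], [-8, 16, -20]].
Applying the same elementary operations to the rows and columns of A produces a congruent diagonal matrix with entries -5, -4/5, -4.
Counting signs: 3 negative.
The rank is the number of nonzero pivots: 3.

3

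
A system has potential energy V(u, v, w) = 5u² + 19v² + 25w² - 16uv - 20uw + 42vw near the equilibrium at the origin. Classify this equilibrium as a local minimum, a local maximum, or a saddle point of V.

local minimum

The Hessian at the origin is H = [[10, -16, -20], [-16, 38, 42], [-20, 42, 50]].
Congruent diagonalization of H (simultaneous row and column reduction) yields pivots 10, 62/5, 60/31.
So there are 3 positive pivots.
H is positive definite, so the origin is a strict local minimum.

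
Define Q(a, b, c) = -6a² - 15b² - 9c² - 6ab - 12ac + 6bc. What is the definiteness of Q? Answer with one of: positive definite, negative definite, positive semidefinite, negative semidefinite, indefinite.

negative definite

Write A = [[-6, -3, -6], [-3, -15, 3], [-6, 3, -9]].
Symmetric row and column elimination reduces A to a congruent diagonal form with pivots -6, -27/2, -1/3.
That gives 3 negative pivots.
Hence Q is negative definite.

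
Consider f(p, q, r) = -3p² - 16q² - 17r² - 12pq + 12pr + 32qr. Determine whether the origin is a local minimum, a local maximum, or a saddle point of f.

The Hessian at the origin is H = [[-6, -12, 12], [-12, -32, 32], [12, 32, -34]].
Congruent diagonalization of H (simultaneous row and column reduction) yields pivots -6, -8, -2.
That gives 3 negative pivots.
H is negative definite, so the origin is a strict local maximum.

local maximum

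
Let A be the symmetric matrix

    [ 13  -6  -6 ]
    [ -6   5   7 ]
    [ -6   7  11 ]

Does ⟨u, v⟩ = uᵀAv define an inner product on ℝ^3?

yes

Row-reducing A symmetrically gives the diagonal entries 13, 29/13, 6/29.
So there are 3 positive pivots.
Hence Q is positive definite.
⟨·,·⟩ is an inner product exactly when A is positive definite.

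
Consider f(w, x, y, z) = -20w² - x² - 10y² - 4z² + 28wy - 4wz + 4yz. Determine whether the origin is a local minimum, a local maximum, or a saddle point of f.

The Hessian at the origin is H = [[-40, 0, 28, -4], [0, -2, 0, 0], [28, 0, -20, 4], [-4, 0, 4, -8]].
An LDLᵀ factorisation of H has diagonal entries -40, -2, -2/5, -4.
So there are 4 negative pivots.
H is negative definite, so the origin is a strict local maximum.

local maximum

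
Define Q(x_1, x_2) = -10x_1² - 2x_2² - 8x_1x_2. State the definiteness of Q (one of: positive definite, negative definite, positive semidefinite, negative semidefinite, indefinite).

negative definite

The symmetric matrix of Q is A = [[-10, -4], [-4, -2]].
Leading principal minors: Δ_1 = -10, Δ_2 = 4.
The signs alternate starting with Δ_1 < 0, so by Sylvester's criterion Q is negative definite.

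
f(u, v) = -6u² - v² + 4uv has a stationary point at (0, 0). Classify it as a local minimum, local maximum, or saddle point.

local maximum

The Hessian at the origin is H = [[-12, 4], [4, -2]].
det H = -12·-2 − (4)² = 8 > 0 and H[1,1] = -12 < 0, so H is negative definite.
Therefore the origin is a local maximum.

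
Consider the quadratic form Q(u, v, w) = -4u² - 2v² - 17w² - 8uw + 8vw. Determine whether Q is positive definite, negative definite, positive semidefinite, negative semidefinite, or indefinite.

The symmetric matrix of Q is A = [[-4, 0, -4], [0, -2, 4], [-4, 4, -17]].
Leading principal minors: Δ_1 = -4, Δ_2 = 8, Δ_3 = -40.
The signs alternate starting with Δ_1 < 0, so by Sylvester's criterion Q is negative definite.

negative definite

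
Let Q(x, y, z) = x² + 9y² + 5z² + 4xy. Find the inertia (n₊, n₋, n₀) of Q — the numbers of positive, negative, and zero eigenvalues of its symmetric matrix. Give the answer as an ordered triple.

The symmetric matrix is A = [[1, 2, 0], [2, 9, 0], [0, 0, 5]].
An LDLᵀ factorisation of A has diagonal entries 1, 5, 5.
That gives 3 positive pivots.

(3, 0, 0)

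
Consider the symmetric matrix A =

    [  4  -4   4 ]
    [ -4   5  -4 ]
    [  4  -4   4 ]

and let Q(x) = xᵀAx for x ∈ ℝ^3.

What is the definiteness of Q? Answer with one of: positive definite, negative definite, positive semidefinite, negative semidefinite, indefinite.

positive semidefinite

Symmetric row and column elimination reduces A to a congruent diagonal form with pivots 4, 1, 0.
Counting signs: 2 positive, 1 zero.
Hence Q is positive semidefinite.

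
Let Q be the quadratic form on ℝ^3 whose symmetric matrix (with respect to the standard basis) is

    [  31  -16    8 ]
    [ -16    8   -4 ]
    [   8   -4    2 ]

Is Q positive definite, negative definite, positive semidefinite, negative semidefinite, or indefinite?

Applying the same elementary operations to the rows and columns of A produces a congruent diagonal matrix with entries 31, -8/31, 0.
So there are 1 positive, 1 negative, 1 zero pivots.
Hence Q is indefinite.

indefinite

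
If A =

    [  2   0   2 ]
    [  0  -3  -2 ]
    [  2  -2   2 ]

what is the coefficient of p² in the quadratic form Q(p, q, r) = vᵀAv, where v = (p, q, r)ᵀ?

2

The coefficient of p² is the diagonal entry A[1,1] = 2.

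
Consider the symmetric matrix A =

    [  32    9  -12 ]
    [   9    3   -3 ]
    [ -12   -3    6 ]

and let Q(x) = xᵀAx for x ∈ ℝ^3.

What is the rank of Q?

Congruent diagonalization of A (simultaneous row and column reduction) yields pivots 32, 15/32, 6/5.
Counting signs: 3 positive.
The rank is the number of nonzero pivots: 3.

3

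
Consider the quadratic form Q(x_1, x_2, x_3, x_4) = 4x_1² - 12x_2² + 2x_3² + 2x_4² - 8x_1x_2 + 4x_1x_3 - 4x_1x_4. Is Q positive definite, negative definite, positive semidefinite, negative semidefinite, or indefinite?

The associated matrix is A = [[4, -4, 2, -2], [-4, -12, 0, 0], [2, 0, 2, 0], [-2, 0, 0, 2]].
An LDLᵀ factorisation of A has diagonal entries 4, -16, 5/4, 4/5.
Counting signs: 3 positive, 1 negative.
Hence Q is indefinite.

indefinite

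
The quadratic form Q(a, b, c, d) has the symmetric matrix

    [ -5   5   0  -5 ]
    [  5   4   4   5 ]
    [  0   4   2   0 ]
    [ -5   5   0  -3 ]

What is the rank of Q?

Symmetric row and column elimination reduces A to a congruent diagonal form with pivots -5, 9, 2/9, 2.
Counting signs: 3 positive, 1 negative.
The rank is the number of nonzero pivots: 4.

4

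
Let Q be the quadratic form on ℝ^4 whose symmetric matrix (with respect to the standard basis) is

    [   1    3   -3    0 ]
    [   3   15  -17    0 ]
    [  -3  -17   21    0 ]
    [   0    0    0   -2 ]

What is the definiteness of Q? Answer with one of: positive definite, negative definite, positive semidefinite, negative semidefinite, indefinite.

Applying the same elementary operations to the rows and columns of A produces a congruent diagonal matrix with entries 1, 6, 4/3, -2.
Counting signs: 3 positive, 1 negative.
Hence Q is indefinite.

indefinite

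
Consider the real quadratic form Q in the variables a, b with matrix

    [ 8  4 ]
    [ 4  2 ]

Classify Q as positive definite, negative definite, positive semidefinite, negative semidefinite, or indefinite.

positive semidefinite

Row-reducing A symmetrically gives the diagonal entries 8, 0.
So there are 1 positive, 1 zero pivots.
Hence Q is positive semidefinite.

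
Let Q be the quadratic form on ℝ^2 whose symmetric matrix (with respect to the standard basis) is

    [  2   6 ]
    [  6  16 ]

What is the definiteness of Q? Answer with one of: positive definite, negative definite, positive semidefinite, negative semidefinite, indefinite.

Row-reducing A symmetrically gives the diagonal entries 2, -2.
So there are 1 positive, 1 negative pivots.
Hence Q is indefinite.

indefinite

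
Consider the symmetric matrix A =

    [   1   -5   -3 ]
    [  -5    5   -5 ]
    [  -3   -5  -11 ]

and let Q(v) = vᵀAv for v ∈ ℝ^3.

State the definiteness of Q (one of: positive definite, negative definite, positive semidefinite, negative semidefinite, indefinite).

Congruent diagonalization of A (simultaneous row and column reduction) yields pivots 1, -20, 0.
So there are 1 positive, 1 negative, 1 zero pivots.
Hence Q is indefinite.

indefinite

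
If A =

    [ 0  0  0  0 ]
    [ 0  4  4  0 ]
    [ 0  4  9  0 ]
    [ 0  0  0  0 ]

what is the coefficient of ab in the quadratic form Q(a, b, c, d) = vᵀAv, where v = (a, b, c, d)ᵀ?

0

The coefficient of ab is A[1,2] + A[2,1] = 2·0 = 0.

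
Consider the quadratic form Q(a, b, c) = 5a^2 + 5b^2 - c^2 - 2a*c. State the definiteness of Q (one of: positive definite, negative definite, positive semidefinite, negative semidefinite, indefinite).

The associated matrix is A = [[5, 0, -1], [0, 5, 0], [-1, 0, -1]].
Applying the same elementary operations to the rows and columns of A produces a congruent diagonal matrix with entries 5, 5, -6/5.
Counting signs: 2 positive, 1 negative.
Hence Q is indefinite.

indefinite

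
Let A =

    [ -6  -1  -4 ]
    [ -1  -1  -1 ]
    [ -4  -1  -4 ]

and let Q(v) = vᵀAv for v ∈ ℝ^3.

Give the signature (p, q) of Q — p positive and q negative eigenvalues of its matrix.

(0, 3)

Applying the same elementary operations to the rows and columns of A produces a congruent diagonal matrix with entries -6, -5/6, -6/5.
Counting signs: 3 negative.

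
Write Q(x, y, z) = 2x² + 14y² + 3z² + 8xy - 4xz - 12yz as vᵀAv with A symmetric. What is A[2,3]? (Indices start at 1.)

-6

The coefficient of y·z in Q is -12. For a symmetric A this equals A[2,3] + A[3,2] = 2·A[2,3].
So A[2,3] = -12/2 = -6.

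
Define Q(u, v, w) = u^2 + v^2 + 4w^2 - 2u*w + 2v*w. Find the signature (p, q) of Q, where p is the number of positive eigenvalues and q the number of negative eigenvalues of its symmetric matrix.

(3, 0)

The associated matrix is A = [[1, 0, -1], [0, 1, 1], [-1, 1, 4]].
Symmetric row and column elimination reduces A to a congruent diagonal form with pivots 1, 1, 2.
Counting signs: 3 positive.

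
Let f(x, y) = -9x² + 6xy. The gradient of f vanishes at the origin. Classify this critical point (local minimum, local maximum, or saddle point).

saddle point

The Hessian at the origin is H = [[-18, 6], [6, 0]].
det H = -18·0 − (6)² = -36 < 0, so H is indefinite.
Therefore the origin is a saddle point.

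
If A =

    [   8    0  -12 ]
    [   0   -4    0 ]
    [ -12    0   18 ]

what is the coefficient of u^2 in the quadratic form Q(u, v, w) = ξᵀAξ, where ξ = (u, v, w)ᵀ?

8

The coefficient of u^2 is the diagonal entry A[1,1] = 8.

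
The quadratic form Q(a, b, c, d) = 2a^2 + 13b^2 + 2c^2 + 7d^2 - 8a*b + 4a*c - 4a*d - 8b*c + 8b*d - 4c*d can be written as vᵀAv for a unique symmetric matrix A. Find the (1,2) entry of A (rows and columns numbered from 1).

The coefficient of a·b in Q is -8. For a symmetric A this equals A[1,2] + A[2,1] = 2·A[1,2].
So A[1,2] = -8/2 = -4.

-4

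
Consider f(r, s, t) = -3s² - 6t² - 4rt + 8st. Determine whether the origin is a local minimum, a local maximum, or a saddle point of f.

saddle point

The Hessian at the origin is H = [[0, 0, -4], [0, -6, 8], [-4, 8, -12]].
H is indefinite, so the origin is a saddle point.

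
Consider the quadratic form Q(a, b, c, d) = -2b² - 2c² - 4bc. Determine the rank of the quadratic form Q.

The symmetric matrix is A = [[0, 0, 0, 0], [0, -2, -2, 0], [0, -2, -2, 0], [0, 0, 0, 0]].
Congruent diagonalization of A (simultaneous row and column reduction) yields pivots 0, -2, 0, 0.
Counting signs: 1 negative, 3 zero.
The rank is the number of nonzero pivots: 1.

1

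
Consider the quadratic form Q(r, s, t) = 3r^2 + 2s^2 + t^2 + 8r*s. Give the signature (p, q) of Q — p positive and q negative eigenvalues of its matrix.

(2, 1)

The symmetric matrix is A = [[3, 4, 0], [4, 2, 0], [0, 0, 1]].
An LDLᵀ factorisation of A has diagonal entries 3, -10/3, 1.
That gives 2 positive, 1 negative pivots.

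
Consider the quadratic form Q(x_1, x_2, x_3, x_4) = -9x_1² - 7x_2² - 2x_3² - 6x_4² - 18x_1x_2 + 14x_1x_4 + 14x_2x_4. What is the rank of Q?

4

The symmetric matrix is A = [[-9, -9, 0, 7], [-9, -7, 0, 7], [0, 0, -2, 0], [7, 7, 0, -6]].
Symmetric row and column elimination reduces A to a congruent diagonal form with pivots -9, 2, -2, -5/9.
So there are 1 positive, 3 negative pivots.
The rank is the number of nonzero pivots: 4.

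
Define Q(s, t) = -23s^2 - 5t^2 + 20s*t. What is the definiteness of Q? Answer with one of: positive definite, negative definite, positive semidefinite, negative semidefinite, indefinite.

negative definite

The symmetric matrix is A = [[-23, 10], [10, -5]].
Symmetric row and column elimination reduces A to a congruent diagonal form with pivots -23, -15/23.
Counting signs: 2 negative.
Hence Q is negative definite.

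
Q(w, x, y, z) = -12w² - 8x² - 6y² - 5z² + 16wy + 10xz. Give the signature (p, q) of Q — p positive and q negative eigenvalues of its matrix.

The symmetric matrix is A = [[-12, 0, 8, 0], [0, -8, 0, 5], [8, 0, -6, 0], [0, 5, 0, -5]].
An LDLᵀ factorisation of A has diagonal entries -12, -8, -2/3, -15/8.
Counting signs: 4 negative.

(0, 4)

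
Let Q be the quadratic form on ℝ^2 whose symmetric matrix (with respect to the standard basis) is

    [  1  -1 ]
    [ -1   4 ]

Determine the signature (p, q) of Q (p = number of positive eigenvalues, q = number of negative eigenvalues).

Symmetric row and column elimination reduces A to a congruent diagonal form with pivots 1, 3.
Counting signs: 2 positive.

(2, 0)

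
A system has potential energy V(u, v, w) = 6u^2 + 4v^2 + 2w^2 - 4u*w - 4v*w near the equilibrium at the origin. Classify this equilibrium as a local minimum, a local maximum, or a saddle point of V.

The Hessian at the origin is H = [[12, 0, -4], [0, 8, -4], [-4, -4, 4]].
An LDLᵀ factorisation of H has diagonal entries 12, 8, 2/3.
That gives 3 positive pivots.
H is positive definite, so the origin is a strict local minimum.

local minimum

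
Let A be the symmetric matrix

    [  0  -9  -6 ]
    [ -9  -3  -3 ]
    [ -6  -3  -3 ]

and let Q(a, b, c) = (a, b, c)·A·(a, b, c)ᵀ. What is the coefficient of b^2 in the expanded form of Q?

The coefficient of b^2 is the diagonal entry A[2,2] = -3.

-3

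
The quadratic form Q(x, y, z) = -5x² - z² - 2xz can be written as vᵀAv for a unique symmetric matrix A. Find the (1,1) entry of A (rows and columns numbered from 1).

The coefficient of x² in Q is -5, and that is exactly A[1,1].

-5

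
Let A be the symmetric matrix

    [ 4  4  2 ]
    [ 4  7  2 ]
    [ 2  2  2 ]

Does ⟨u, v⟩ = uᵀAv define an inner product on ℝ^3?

Congruent diagonalization of A (simultaneous row and column reduction) yields pivots 4, 3, 1.
So there are 3 positive pivots.
Hence Q is positive definite.
⟨·,·⟩ is an inner product exactly when A is positive definite.

yes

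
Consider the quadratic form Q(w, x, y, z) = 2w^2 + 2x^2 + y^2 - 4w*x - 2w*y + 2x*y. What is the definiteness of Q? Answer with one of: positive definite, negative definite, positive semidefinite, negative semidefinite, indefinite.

The associated matrix is A = [[2, -2, -1, 0], [-2, 2, 1, 0], [-1, 1, 1, 0], [0, 0, 0, 0]].
Symmetric row and column elimination reduces A to a congruent diagonal form with pivots 2, 0, 1/2, 0.
That gives 2 positive, 2 zero pivots.
Hence Q is positive semidefinite.

positive semidefinite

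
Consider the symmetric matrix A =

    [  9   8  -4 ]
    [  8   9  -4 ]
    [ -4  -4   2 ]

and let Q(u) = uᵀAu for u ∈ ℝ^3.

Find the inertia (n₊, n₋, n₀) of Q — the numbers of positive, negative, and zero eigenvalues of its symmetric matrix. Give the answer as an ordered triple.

Congruent diagonalization of A (simultaneous row and column reduction) yields pivots 9, 17/9, 2/17.
Counting signs: 3 positive.

(3, 0, 0)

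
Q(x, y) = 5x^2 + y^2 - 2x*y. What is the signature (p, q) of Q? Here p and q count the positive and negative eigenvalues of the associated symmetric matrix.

The symmetric matrix is A = [[5, -1], [-1, 1]].
Congruent diagonalization of A (simultaneous row and column reduction) yields pivots 5, 4/5.
So there are 2 positive pivots.

(2, 0)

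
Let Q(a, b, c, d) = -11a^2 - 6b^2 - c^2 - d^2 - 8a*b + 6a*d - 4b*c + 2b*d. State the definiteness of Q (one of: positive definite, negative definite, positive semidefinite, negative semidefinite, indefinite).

negative definite

The symmetric matrix of Q is A = [[-11, -4, 0, 3], [-4, -6, -2, 1], [0, -2, -1, 0], [3, 1, 0, -1]].
Leading principal minors: Δ_1 = -11, Δ_2 = 50, Δ_3 = -6, Δ_4 = 1.
The signs alternate starting with Δ_1 < 0, so by Sylvester's criterion Q is negative definite.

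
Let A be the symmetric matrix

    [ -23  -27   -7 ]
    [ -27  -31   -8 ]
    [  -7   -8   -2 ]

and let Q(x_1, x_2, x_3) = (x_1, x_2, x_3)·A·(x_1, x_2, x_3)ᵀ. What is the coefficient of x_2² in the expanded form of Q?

-31

The coefficient of x_2² is the diagonal entry A[2,2] = -31.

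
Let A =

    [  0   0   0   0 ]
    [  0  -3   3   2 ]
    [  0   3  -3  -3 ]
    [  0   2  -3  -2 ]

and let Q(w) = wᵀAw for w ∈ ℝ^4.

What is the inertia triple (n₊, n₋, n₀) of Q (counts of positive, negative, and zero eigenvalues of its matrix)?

By Sylvester's law of inertia any congruent diagonalization of A has 1 positive, 2 negative and 1 zero entries.

(1, 2, 1)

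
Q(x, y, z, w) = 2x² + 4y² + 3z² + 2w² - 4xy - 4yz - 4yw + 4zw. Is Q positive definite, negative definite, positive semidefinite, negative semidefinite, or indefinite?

positive semidefinite

Write A = [[2, -2, 0, 0], [-2, 4, -2, -2], [0, -2, 3, 2], [0, -2, 2, 2]].
Row-reducing A symmetrically gives the diagonal entries 2, 2, 1, 0.
Counting signs: 3 positive, 1 zero.
Hence Q is positive semidefinite.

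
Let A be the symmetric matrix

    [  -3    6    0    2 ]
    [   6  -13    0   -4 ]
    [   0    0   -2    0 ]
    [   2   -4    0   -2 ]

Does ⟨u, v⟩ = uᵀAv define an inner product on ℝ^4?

Symmetric row and column elimination reduces A to a congruent diagonal form with pivots -3, -1, -2, -2/3.
That gives 4 negative pivots.
Hence Q is negative definite.
⟨·,·⟩ is an inner product exactly when A is positive definite.

no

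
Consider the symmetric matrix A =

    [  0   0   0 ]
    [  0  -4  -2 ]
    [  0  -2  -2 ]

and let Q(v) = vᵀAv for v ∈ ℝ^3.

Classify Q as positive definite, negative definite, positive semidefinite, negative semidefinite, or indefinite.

Row-reducing A symmetrically gives the diagonal entries 0, -4, -1.
So there are 2 negative, 1 zero pivots.
Hence Q is negative semidefinite.

negative semidefinite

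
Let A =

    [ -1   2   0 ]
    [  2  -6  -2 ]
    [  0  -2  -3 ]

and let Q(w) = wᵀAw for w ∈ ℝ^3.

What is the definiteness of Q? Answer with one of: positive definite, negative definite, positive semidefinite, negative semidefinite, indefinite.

negative definite

Leading principal minors: Δ_1 = -1, Δ_2 = 2, Δ_3 = -2.
The signs alternate starting with Δ_1 < 0, so by Sylvester's criterion Q is negative definite.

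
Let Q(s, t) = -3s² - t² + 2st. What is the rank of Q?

Write A = [[-3, 1], [1, -1]].
Applying the same elementary operations to the rows and columns of A produces a congruent diagonal matrix with entries -3, -2/3.
Counting signs: 2 negative.
The rank is the number of nonzero pivots: 2.

2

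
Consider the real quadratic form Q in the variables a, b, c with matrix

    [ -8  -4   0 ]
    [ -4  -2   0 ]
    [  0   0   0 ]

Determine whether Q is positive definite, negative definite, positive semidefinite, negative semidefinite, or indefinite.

negative semidefinite

Congruent diagonalization of A (simultaneous row and column reduction) yields pivots -8, 0, 0.
Counting signs: 1 negative, 2 zero.
Hence Q is negative semidefinite.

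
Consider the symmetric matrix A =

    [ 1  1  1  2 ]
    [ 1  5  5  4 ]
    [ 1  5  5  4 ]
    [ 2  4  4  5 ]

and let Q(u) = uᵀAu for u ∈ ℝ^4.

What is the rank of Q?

Congruent diagonalization of A (simultaneous row and column reduction) yields pivots 1, 4, 0, 0.
That gives 2 positive, 2 zero pivots.
The rank is the number of nonzero pivots: 2.

2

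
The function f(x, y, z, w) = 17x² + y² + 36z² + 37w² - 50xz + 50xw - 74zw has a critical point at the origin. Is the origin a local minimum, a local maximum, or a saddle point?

saddle point

The Hessian at the origin is H = [[34, 0, -50, 50], [0, 2, 0, 0], [-50, 0, 72, -74], [50, 0, -74, 74]].
An LDLᵀ factorisation of H has diagonal entries 34, 2, -26/17, 8/13.
Counting signs: 3 positive, 1 negative.
H is indefinite, so the origin is a saddle point.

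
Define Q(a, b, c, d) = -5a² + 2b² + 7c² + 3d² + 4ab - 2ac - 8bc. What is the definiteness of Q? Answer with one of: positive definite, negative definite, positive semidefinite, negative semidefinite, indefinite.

indefinite

The symmetric matrix is A = [[-5, 2, -1, 0], [2, 2, -4, 0], [-1, -4, 7, 0], [0, 0, 0, 3]].
Applying the same elementary operations to the rows and columns of A produces a congruent diagonal matrix with entries -5, 14/5, 2/7, 3.
So there are 3 positive, 1 negative pivots.
Hence Q is indefinite.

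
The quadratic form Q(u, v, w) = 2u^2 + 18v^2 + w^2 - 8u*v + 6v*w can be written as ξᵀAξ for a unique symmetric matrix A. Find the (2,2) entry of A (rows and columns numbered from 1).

18

The coefficient of v^2 in Q is 18, and that is exactly A[2,2].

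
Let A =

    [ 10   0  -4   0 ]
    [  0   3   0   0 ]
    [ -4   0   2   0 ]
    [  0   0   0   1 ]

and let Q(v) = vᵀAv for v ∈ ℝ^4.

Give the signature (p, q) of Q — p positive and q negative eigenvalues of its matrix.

Applying the same elementary operations to the rows and columns of A produces a congruent diagonal matrix with entries 10, 3, 2/5, 1.
That gives 4 positive pivots.

(4, 0)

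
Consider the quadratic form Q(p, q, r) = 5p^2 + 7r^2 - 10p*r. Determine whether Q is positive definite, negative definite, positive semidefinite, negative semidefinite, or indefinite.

positive semidefinite

The associated matrix is A = [[5, 0, -5], [0, 0, 0], [-5, 0, 7]].
Applying the same elementary operations to the rows and columns of A produces a congruent diagonal matrix with entries 5, 0, 2.
Counting signs: 2 positive, 1 zero.
Hence Q is positive semidefinite.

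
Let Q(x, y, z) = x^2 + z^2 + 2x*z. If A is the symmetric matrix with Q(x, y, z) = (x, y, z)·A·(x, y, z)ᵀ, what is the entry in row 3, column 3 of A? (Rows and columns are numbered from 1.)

The coefficient of z^2 in Q is 1, and that is exactly A[3,3].

1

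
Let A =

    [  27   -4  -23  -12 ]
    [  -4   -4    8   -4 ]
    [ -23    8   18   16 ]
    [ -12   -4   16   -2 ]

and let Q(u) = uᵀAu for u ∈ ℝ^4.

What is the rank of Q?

4

An LDLᵀ factorisation of A has diagonal entries 27, -124/27, 3, -2/31.
So there are 2 positive, 2 negative pivots.
The rank is the number of nonzero pivots: 4.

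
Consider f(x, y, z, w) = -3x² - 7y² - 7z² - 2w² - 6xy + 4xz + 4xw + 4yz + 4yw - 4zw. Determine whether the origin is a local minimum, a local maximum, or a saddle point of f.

local maximum

The Hessian at the origin is H = [[-6, -6, 4, 4], [-6, -14, 4, 4], [4, 4, -14, -4], [4, 4, -4, -4]].
Row-reducing H symmetrically gives the diagonal entries -6, -8, -34/3, -20/17.
Counting signs: 4 negative.
H is negative definite, so the origin is a strict local maximum.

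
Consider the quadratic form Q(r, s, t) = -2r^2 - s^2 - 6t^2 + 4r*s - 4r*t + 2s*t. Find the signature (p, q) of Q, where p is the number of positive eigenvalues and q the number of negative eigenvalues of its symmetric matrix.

The associated matrix is A = [[-2, 2, -2], [2, -1, 1], [-2, 1, -6]].
Symmetric row and column elimination reduces A to a congruent diagonal form with pivots -2, 1, -5.
So there are 1 positive, 2 negative pivots.

(1, 2)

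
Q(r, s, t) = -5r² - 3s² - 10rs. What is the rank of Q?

2

The symmetric matrix is A = [[-5, -5, 0], [-5, -3, 0], [0, 0, 0]].
Row-reducing A symmetrically gives the diagonal entries -5, 2, 0.
That gives 1 positive, 1 negative, 1 zero pivots.
The rank is the number of nonzero pivots: 2.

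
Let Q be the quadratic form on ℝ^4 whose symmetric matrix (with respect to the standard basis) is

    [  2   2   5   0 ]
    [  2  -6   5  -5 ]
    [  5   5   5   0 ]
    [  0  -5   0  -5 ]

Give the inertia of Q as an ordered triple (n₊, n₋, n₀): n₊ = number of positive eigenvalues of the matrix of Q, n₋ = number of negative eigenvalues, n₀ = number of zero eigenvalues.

(1, 3, 0)

Congruent diagonalization of A (simultaneous row and column reduction) yields pivots 2, -8, -15/2, -15/8.
Counting signs: 1 positive, 3 negative.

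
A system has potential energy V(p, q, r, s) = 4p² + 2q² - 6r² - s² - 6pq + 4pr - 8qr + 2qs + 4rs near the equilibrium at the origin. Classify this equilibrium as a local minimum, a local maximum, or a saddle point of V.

saddle point

The Hessian at the origin is H = [[8, -6, 4, 0], [-6, 4, -8, 2], [4, -8, -12, 4], [0, 2, 4, -2]].
Symmetric row and column elimination reduces H to a congruent diagonal form with pivots 8, -1/2, 36, -10/9.
Counting signs: 2 positive, 2 negative.
H is indefinite, so the origin is a saddle point.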